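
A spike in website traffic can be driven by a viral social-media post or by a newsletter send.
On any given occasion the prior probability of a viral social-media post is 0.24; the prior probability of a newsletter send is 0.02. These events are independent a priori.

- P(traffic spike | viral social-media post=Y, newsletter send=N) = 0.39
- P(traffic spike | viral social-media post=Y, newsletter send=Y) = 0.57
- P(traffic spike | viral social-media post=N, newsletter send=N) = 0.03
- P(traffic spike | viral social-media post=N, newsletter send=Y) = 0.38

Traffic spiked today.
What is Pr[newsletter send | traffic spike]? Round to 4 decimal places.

Pr[newsletter send | traffic spike] ≈ 0.0694

Sum P(traffic spike|·) weighted by the priors over the 4 (viral social-media post, newsletter send) configurations:
  P(traffic spike) = 0.03×0.76×0.98 + 0.38×0.76×0.02 + 0.39×0.24×0.98 + 0.57×0.24×0.02
        = 0.022344 + 0.005776 + 0.091728 + 0.002736 = 0.122584
Configurations with newsletter send contribute 0.008512, so
  P(newsletter send | traffic spike) = 0.008512 / 0.122584 ≈ 0.0694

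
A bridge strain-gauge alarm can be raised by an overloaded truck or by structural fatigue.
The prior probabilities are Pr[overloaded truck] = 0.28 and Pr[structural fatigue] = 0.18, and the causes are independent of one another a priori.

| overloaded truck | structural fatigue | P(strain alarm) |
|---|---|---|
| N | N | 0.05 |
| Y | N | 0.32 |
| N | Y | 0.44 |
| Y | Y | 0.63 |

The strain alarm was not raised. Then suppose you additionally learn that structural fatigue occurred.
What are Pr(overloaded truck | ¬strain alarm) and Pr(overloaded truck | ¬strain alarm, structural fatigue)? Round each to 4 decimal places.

Pr(overloaded truck | ¬strain alarm) ≈ 0.2162; Pr(overloaded truck | ¬strain alarm, structural fatigue) ≈ 0.2044

For the numerator, keep only overloaded truck=true terms: 0.156128 + 0.018648 = 0.174776
Denominator P(¬strain alarm): 0.95*0.72*0.82 + 0.56*0.72*0.18 + 0.68*0.28*0.82 + 0.37*0.28*0.18 = 0.808232
P(overloaded truck | ¬strain alarm) = 0.174776/0.808232 ≈ 0.2162

Now condition on the additional information:
P(¬strain alarm | structural fatigue) = 0.56*0.72 + 0.37*0.28 = 0.403200 + 0.103600 = 0.506800
The overloaded truck-present share is 0.37*0.28 = 0.103600.
So P(overloaded truck | ¬strain alarm, structural fatigue) = 0.103600/0.506800 ≈ 0.2044.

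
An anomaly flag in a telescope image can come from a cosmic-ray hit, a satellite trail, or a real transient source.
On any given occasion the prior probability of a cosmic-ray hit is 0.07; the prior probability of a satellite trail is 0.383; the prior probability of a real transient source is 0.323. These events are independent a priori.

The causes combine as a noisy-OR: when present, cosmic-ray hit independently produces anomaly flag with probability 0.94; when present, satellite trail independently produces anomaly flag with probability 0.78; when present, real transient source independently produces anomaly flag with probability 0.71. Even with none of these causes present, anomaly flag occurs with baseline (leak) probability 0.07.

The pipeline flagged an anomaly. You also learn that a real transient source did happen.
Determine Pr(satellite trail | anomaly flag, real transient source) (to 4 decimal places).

Under noisy-OR, P(anomaly flag | causes) = 1 − (1−0.07)·∏(1−qᵢ) over the active causes.
Enumerate the 4 (cosmic-ray hit, satellite trail) configurations and weight by the priors:
  P(anomaly flag | real transient source) = 0.7303×0.93×0.617 + 0.940666×0.93×0.383 + 0.983818×0.07×0.617 + 0.99644×0.07×0.383
        = 0.419053 + 0.335056 + 0.042491 + 0.026715 = 0.823315
Configurations with satellite trail contribute 0.361771, so
  P(satellite trail | anomaly flag, real transient source) = 0.361771 / 0.823315 ≈ 0.4394

Pr(satellite trail | anomaly flag, real transient source) ≈ 0.4394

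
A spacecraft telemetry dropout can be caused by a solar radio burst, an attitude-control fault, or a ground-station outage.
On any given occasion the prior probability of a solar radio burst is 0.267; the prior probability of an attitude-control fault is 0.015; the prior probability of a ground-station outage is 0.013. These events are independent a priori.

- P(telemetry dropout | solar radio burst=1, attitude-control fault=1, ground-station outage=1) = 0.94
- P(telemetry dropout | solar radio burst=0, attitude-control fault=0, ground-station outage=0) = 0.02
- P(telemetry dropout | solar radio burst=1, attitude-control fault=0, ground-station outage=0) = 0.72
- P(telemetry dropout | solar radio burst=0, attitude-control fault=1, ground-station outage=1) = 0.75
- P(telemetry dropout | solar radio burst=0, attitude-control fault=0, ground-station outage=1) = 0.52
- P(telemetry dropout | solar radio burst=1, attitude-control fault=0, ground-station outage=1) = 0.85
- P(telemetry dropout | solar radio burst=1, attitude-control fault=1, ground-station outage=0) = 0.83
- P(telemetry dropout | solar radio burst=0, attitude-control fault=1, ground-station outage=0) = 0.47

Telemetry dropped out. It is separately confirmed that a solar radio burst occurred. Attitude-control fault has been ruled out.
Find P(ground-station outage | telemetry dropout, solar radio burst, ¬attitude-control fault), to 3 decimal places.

Enumerate both values of ground-station outage and weight by the priors:
  P(telemetry dropout | solar radio burst, ¬attitude-control fault) = 0.72·0.987 + 0.85·0.013
        = 0.710640 + 0.011050 = 0.721690
Configurations with ground-station outage contribute 0.011050, so
  P(ground-station outage | telemetry dropout, solar radio burst, ¬attitude-control fault) = 0.011050 / 0.721690 ≈ 0.015

P(ground-station outage | telemetry dropout, solar radio burst, ¬attitude-control fault) ≈ 0.015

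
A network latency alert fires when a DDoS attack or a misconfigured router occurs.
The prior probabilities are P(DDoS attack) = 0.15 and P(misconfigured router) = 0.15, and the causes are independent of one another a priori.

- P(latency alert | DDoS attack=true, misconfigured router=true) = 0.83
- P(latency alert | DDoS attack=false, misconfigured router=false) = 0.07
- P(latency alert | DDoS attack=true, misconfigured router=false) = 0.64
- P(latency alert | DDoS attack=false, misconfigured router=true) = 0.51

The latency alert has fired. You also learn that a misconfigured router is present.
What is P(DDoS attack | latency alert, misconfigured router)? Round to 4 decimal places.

By total probability over both values of DDoS attack:
  P(latency alert | misconfigured router) = 0.51×0.85 + 0.83×0.15
        = 0.433500 + 0.124500 = 0.558000
Keeping only the DDoS attack-present terms gives 0.124500, so
  P(DDoS attack | latency alert, misconfigured router) = 0.124500 / 0.558000 ≈ 0.2231

P(DDoS attack | latency alert, misconfigured router) ≈ 0.2231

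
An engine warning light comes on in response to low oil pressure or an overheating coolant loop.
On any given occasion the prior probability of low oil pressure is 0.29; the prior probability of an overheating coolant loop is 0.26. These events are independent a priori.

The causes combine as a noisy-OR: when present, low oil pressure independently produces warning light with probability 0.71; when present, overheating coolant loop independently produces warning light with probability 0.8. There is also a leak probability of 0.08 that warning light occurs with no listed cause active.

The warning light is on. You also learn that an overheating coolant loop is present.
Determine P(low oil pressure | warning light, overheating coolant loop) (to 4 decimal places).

P(low oil pressure | warning light, overheating coolant loop) ≈ 0.3215

Under noisy-OR, P(warning light | causes) = 1 − (1−0.08)·∏(1−qᵢ) over the active causes.
Enumerate both values of low oil pressure and weight by the priors:
  P(warning light | overheating coolant loop) = 0.816×0.71 + 0.94664×0.29
        = 0.579360 + 0.274526 = 0.853886
Configurations with low oil pressure contribute 0.274526, so
  P(low oil pressure | warning light, overheating coolant loop) = 0.274526 / 0.853886 ≈ 0.3215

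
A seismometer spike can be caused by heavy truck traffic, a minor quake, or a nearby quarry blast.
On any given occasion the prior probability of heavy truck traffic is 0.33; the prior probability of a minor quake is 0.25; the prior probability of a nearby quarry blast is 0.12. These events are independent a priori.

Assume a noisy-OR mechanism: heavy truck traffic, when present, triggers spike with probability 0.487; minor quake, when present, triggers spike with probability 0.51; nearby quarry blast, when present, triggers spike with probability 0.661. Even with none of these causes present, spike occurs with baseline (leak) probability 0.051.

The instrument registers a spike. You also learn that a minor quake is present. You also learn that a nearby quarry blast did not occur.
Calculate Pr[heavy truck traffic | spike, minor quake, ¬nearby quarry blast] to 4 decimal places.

Pr[heavy truck traffic | spike, minor quake, ¬nearby quarry blast] ≈ 0.4121

Under noisy-OR, P(spike | causes) = 1 − (1−0.051)·∏(1−qᵢ) over the active causes.
Weight on heavy truck traffic=true, given the evidence: 0.76145·0.33 = 0.251279
The normalizing constant is 0.53499·0.67 + 0.76145·0.33 = 0.609722
P(heavy truck traffic | spike, minor quake, ¬nearby quarry blast) = 0.251279/0.609722 ≈ 0.4121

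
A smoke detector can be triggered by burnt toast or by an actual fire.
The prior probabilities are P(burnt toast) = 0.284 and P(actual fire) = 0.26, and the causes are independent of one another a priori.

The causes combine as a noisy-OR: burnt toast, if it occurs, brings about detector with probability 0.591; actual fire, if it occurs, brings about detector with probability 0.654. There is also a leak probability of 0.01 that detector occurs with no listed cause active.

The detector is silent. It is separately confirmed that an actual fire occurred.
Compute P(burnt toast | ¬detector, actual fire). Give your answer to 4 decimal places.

Under noisy-OR, P(detector | causes) = 1 − (1−0.01)·∏(1−qᵢ) over the active causes.
Numerator (weight on configurations with burnt toast): 0.140099·0.284 = 0.039788
Normalizer over all consistent configurations: 0.34254·0.716 + 0.140099·0.284 = 0.285047
P(burnt toast | ¬detector, actual fire) = 0.039788/0.285047 ≈ 0.1396

P(burnt toast | ¬detector, actual fire) ≈ 0.1396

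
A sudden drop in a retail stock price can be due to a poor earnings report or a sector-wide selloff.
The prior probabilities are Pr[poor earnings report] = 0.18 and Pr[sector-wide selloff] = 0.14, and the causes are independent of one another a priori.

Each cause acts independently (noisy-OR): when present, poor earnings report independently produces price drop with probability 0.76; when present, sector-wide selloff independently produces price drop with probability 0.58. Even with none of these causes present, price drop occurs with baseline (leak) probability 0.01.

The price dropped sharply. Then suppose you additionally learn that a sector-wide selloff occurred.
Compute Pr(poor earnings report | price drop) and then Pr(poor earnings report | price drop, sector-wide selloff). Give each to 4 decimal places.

Under noisy-OR, P(price drop | causes) = 1 − (1−0.01)·∏(1−qᵢ) over the active causes.
P(price drop) = 0.01·0.82·0.86 + 0.5842·0.82·0.14 + 0.7624·0.18·0.86 + 0.900208·0.18·0.14 = 0.007052 + 0.067066 + 0.118020 + 0.022685 = 0.214823
Of this, 0.140705 comes from 0.118020 + 0.022685 (the poor earnings report=true cases).
P(poor earnings report | price drop) = 0.140705 / 0.214823 ≈ 0.6550

Now also conditioning on sector-wide selloff=true:
For the numerator, keep only poor earnings report=true terms: 0.900208·0.18 = 0.162037
The normalizing constant is 0.5842·0.82 + 0.900208·0.18 = 0.641081
P(poor earnings report | price drop, sector-wide selloff) = 0.162037/0.641081 ≈ 0.2528
— sector-wide selloff explains away the evidence for poor earnings report.

Pr(poor earnings report | price drop) ≈ 0.6550; Pr(poor earnings report | price drop, sector-wide selloff) ≈ 0.2528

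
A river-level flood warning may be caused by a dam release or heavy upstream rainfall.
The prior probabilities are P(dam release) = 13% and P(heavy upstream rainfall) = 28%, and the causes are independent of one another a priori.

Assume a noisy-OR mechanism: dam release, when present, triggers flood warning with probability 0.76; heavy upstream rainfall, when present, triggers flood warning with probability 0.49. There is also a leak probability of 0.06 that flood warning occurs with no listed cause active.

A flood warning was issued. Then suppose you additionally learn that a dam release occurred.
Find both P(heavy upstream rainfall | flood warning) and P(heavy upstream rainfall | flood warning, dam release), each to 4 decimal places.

P(heavy upstream rainfall | flood warning) ≈ 0.5910; P(heavy upstream rainfall | flood warning, dam release) ≈ 0.3077

Under noisy-OR, P(flood warning | causes) = 1 − (1−0.06)·∏(1−qᵢ) over the active causes.
P(flood warning) = 0.06×0.87×0.72 + 0.5206×0.87×0.28 + 0.7744×0.13×0.72 + 0.884944×0.13×0.28 = 0.037584 + 0.126818 + 0.072484 + 0.032212 = 0.269098
Of this, 0.159030 comes from 0.126818 + 0.032212 (the heavy upstream rainfall=true cases).
Hence the posterior is 0.159030/0.269098 ≈ 0.5910.

Now also conditioning on dam release=true:
Sum P(flood warning|·) weighted by the priors over both values of heavy upstream rainfall:
  P(flood warning | dam release) = 0.7744×0.72 + 0.884944×0.28
        = 0.557568 + 0.247784 = 0.805352
Configurations with heavy upstream rainfall contribute 0.247784, so
  P(heavy upstream rainfall | flood warning, dam release) = 0.247784 / 0.805352 ≈ 0.3077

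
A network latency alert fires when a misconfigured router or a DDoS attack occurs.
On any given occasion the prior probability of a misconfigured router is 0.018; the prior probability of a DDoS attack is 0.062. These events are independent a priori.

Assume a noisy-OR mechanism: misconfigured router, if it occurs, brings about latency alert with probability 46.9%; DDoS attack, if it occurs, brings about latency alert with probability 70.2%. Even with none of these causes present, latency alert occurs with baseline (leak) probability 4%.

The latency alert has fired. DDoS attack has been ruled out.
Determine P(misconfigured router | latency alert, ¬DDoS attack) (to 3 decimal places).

Under noisy-OR, P(latency alert | causes) = 1 − (1−0.04)·∏(1−qᵢ) over the active causes.
Numerator (weight on configurations with misconfigured router): 0.49024·0.018 = 0.008824
The normalizing constant is 0.04·0.982 + 0.49024·0.018 = 0.048104
P(misconfigured router | latency alert, ¬DDoS attack) = 0.008824/0.048104 ≈ 0.183

P(misconfigured router | latency alert, ¬DDoS attack) ≈ 0.183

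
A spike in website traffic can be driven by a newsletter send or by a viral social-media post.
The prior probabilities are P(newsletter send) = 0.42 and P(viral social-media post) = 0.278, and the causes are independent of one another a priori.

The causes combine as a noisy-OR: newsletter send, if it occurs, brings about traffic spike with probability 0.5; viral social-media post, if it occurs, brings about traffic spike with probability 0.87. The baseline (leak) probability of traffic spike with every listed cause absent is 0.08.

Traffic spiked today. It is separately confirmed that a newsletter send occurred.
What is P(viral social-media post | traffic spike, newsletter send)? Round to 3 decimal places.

Under noisy-OR, P(traffic spike | causes) = 1 − (1−0.08)·∏(1−qᵢ) over the active causes.
Numerator (weight on configurations with viral social-media post): 0.9402*0.278 = 0.261376
The normalizing constant is 0.54*0.722 + 0.9402*0.278 = 0.651256
Posterior = 0.261376 / 0.651256 ≈ 0.401

P(viral social-media post | traffic spike, newsletter send) ≈ 0.401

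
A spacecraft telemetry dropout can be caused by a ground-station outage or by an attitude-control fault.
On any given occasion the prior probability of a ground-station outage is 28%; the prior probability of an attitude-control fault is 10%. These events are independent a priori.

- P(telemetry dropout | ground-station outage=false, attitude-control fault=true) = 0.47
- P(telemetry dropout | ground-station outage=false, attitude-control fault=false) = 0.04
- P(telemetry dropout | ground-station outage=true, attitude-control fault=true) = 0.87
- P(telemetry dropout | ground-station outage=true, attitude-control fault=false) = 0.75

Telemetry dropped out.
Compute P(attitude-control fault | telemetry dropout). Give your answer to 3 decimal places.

P(telemetry dropout) = 0.04×0.72×0.9 + 0.47×0.72×0.1 + 0.75×0.28×0.9 + 0.87×0.28×0.1 = 0.025920 + 0.033840 + 0.189000 + 0.024360 = 0.273120
The attitude-control fault-present share is 0.033840 + 0.024360 = 0.058200.
Hence the posterior is 0.058200/0.273120 ≈ 0.213.

P(attitude-control fault | telemetry dropout) ≈ 0.213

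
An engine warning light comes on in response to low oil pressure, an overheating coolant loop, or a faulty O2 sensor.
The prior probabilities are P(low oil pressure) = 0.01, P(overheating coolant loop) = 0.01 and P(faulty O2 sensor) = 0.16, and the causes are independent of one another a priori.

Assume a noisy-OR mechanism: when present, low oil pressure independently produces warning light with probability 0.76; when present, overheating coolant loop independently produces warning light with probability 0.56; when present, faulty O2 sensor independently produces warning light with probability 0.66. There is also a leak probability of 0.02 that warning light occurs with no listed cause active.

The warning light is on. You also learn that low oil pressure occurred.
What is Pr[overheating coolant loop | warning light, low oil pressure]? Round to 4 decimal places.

Pr[overheating coolant loop | warning light, low oil pressure] ≈ 0.0115

Under noisy-OR, P(warning light | causes) = 1 − (1−0.02)·∏(1−qᵢ) over the active causes.
By total probability over the 4 (overheating coolant loop, faulty O2 sensor) configurations:
  P(warning light | low oil pressure) = 0.7648×0.99×0.84 + 0.920032×0.99×0.16 + 0.896512×0.01×0.84 + 0.964814×0.01×0.16
        = 0.636008 + 0.145733 + 0.007531 + 0.001544 = 0.790816
Configurations with overheating coolant loop contribute 0.009075, so
  P(overheating coolant loop | warning light, low oil pressure) = 0.009075 / 0.790816 ≈ 0.0115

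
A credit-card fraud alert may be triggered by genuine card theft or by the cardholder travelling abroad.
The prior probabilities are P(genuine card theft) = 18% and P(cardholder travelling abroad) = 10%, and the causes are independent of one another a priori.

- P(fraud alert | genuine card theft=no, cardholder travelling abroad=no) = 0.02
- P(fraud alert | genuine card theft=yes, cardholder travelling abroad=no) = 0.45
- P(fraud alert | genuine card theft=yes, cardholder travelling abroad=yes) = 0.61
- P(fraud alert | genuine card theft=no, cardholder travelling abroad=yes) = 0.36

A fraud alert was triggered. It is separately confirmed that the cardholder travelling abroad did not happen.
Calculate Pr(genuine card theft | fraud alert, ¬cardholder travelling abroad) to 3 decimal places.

Pr(genuine card theft | fraud alert, ¬cardholder travelling abroad) ≈ 0.832

Numerator (weight on configurations with genuine card theft): 0.45*0.18 = 0.081000
Normalizer over all consistent configurations: 0.02*0.82 + 0.45*0.18 = 0.097400
P(genuine card theft | fraud alert, ¬cardholder travelling abroad) = 0.081000/0.097400 ≈ 0.832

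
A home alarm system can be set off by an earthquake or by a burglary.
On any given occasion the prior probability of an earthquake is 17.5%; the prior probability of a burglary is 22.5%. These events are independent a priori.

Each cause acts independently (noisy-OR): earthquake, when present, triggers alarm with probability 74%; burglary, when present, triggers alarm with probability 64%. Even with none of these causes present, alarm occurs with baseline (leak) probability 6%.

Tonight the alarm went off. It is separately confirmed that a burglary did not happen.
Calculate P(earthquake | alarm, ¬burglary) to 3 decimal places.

P(earthquake | alarm, ¬burglary) ≈ 0.728

Under noisy-OR, P(alarm | causes) = 1 − (1−0.06)·∏(1−qᵢ) over the active causes.
P(alarm | ¬burglary) = 0.06×0.825 + 0.7556×0.175 = 0.049500 + 0.132230 = 0.181730
Of this, 0.132230 comes from 0.7556×0.175 (the earthquake=true cases).
So P(earthquake | alarm, ¬burglary) = 0.132230/0.181730 ≈ 0.728.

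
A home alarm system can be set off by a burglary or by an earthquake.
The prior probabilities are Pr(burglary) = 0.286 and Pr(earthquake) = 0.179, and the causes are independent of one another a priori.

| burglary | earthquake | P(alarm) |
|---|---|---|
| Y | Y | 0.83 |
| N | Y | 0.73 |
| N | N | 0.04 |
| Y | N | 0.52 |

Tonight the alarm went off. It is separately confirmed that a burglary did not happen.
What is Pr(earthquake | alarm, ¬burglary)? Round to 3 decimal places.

Pr(earthquake | alarm, ¬burglary) ≈ 0.799

P(alarm | ¬burglary) = 0.04×0.821 + 0.73×0.179 = 0.032840 + 0.130670 = 0.163510
Of this, 0.130670 comes from 0.73×0.179 (the earthquake=true cases).
Hence the posterior is 0.130670/0.163510 ≈ 0.799.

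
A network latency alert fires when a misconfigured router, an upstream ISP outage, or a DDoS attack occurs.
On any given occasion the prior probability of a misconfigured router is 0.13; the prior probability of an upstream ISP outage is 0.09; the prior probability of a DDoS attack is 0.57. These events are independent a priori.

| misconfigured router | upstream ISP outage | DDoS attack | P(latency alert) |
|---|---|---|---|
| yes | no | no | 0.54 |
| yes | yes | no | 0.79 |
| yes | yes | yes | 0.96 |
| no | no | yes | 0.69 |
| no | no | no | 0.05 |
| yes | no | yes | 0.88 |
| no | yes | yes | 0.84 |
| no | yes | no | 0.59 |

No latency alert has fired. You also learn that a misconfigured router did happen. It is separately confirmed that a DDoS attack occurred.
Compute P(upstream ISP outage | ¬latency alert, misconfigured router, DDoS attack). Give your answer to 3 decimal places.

P(upstream ISP outage | ¬latency alert, misconfigured router, DDoS attack) ≈ 0.032

Weight on upstream ISP outage=true, given the evidence: 0.04*0.09 = 0.003600
Denominator P(¬latency alert | misconfigured router, DDoS attack): 0.12*0.91 + 0.04*0.09 = 0.112800
P(upstream ISP outage | ¬latency alert, misconfigured router, DDoS attack) = 0.003600/0.112800 ≈ 0.032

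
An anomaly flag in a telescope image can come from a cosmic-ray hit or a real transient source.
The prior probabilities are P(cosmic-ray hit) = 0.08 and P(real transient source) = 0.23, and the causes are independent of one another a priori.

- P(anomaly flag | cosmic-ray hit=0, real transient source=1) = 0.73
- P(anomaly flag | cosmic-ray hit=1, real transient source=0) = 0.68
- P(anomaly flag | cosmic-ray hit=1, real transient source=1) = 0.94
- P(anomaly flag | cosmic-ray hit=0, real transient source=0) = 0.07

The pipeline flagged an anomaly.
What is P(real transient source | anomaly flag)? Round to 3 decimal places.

P(real transient source | anomaly flag) ≈ 0.652

P(anomaly flag) = 0.07·0.92·0.77 + 0.73·0.92·0.23 + 0.68·0.08·0.77 + 0.94·0.08·0.23 = 0.049588 + 0.154468 + 0.041888 + 0.017296 = 0.263240
Of this, 0.171764 comes from 0.154468 + 0.017296 (the real transient source=true cases).
P(real transient source | anomaly flag) = 0.171764 / 0.263240 ≈ 0.652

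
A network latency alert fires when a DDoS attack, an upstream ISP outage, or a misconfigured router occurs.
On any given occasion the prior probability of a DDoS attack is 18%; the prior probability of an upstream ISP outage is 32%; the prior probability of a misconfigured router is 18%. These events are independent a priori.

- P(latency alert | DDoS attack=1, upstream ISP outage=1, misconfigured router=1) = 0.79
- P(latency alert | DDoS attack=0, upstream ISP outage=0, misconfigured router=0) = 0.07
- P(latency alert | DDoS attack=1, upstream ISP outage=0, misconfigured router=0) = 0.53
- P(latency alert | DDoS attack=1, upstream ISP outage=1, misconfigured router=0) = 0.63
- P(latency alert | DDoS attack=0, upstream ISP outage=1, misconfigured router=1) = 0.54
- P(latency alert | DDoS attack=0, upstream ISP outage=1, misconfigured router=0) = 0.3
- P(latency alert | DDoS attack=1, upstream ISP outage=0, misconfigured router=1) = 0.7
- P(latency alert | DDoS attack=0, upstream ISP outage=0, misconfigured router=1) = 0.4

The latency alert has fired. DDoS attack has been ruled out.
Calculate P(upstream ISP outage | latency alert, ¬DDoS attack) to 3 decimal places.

P(upstream ISP outage | latency alert, ¬DDoS attack) ≈ 0.555

Numerator (weight on configurations with upstream ISP outage): 0.078720 + 0.031104 = 0.109824
Normalizer over all consistent configurations: 0.07×0.68×0.82 + 0.4×0.68×0.18 + 0.3×0.32×0.82 + 0.54×0.32×0.18 = 0.197816
Posterior = 0.109824 / 0.197816 ≈ 0.555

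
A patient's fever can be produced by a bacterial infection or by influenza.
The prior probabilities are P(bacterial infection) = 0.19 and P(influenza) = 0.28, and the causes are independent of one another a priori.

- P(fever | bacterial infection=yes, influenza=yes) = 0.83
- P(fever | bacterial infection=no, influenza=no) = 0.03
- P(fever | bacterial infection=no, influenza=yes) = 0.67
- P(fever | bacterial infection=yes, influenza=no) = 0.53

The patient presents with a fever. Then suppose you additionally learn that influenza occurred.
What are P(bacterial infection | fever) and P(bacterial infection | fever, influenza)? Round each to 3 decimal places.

Sum P(fever|·) weighted by the priors over the 4 (bacterial infection, influenza) configurations:
  P(fever) = 0.03*0.81*0.72 + 0.67*0.81*0.28 + 0.53*0.19*0.72 + 0.83*0.19*0.28
        = 0.017496 + 0.151956 + 0.072504 + 0.044156 = 0.286112
Configurations with bacterial infection contribute 0.116660, so
  P(bacterial infection | fever) = 0.116660 / 0.286112 ≈ 0.408

Now condition on the additional information:
Weight on bacterial infection=true, given the evidence: 0.83×0.19 = 0.157700
The normalizing constant is 0.67×0.81 + 0.83×0.19 = 0.700400
Posterior = 0.157700 / 0.700400 ≈ 0.225
— influenza explains away the evidence for bacterial infection.

P(bacterial infection | fever) ≈ 0.408; P(bacterial infection | fever, influenza) ≈ 0.225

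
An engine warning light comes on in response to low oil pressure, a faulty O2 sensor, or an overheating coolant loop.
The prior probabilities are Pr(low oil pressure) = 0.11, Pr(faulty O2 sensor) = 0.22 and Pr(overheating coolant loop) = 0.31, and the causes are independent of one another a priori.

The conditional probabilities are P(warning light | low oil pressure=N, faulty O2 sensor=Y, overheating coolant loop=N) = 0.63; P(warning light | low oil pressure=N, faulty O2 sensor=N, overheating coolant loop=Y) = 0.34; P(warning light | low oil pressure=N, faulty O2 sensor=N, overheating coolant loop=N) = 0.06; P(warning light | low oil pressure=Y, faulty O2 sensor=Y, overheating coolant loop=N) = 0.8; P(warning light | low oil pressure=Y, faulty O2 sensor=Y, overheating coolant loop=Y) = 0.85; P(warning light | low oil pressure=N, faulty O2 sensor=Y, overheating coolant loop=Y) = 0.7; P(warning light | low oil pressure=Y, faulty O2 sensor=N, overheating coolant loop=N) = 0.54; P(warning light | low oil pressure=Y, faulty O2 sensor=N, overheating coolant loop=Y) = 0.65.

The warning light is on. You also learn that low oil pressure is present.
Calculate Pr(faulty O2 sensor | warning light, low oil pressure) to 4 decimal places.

Numerator (weight on configurations with faulty O2 sensor): 0.121440 + 0.057970 = 0.179410
Denominator P(warning light | low oil pressure): 0.54*0.78*0.69 + 0.65*0.78*0.31 + 0.8*0.22*0.69 + 0.85*0.22*0.31 = 0.627208
P(faulty O2 sensor | warning light, low oil pressure) = 0.179410/0.627208 ≈ 0.2860

Pr(faulty O2 sensor | warning light, low oil pressure) ≈ 0.2860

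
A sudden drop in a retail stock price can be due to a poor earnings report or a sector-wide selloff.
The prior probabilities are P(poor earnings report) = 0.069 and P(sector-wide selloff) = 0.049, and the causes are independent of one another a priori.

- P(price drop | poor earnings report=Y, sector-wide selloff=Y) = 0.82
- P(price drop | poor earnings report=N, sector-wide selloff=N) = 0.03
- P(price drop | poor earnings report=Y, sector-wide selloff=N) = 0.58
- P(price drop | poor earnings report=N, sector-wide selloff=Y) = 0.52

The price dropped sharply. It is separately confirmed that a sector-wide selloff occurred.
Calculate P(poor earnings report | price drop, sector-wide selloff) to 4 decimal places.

P(poor earnings report | price drop, sector-wide selloff) ≈ 0.1046

P(price drop | sector-wide selloff) = 0.52*0.931 + 0.82*0.069 = 0.484120 + 0.056580 = 0.540700
The poor earnings report-present share is 0.82*0.069 = 0.056580.
So P(poor earnings report | price drop, sector-wide selloff) = 0.056580/0.540700 ≈ 0.1046.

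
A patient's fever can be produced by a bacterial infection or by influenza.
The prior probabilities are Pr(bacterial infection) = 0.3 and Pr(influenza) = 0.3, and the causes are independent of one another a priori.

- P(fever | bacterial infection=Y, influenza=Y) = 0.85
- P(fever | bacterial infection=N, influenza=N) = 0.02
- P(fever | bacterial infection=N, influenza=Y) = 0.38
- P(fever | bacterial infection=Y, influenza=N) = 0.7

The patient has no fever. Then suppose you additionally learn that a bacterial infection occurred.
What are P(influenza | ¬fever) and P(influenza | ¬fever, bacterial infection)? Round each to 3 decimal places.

Numerator (weight on configurations with influenza): 0.130200 + 0.013500 = 0.143700
The normalizing constant is 0.98·0.7·0.7 + 0.62·0.7·0.3 + 0.3·0.3·0.7 + 0.15·0.3·0.3 = 0.686900
P(influenza | ¬fever) = 0.143700/0.686900 ≈ 0.209

With the extra evidence:
For the numerator, keep only influenza=true terms: 0.15×0.3 = 0.045000
Normalizer over all consistent configurations: 0.3×0.7 + 0.15×0.3 = 0.255000
Posterior = 0.045000 / 0.255000 ≈ 0.176

P(influenza | ¬fever) ≈ 0.209; P(influenza | ¬fever, bacterial infection) ≈ 0.176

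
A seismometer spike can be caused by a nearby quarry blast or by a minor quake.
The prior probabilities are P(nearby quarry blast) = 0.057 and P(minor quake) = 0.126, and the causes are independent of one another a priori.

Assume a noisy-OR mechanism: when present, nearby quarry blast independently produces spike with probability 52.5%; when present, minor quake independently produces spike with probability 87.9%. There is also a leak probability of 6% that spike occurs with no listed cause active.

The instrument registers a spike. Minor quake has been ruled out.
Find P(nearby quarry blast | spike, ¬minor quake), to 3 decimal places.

P(nearby quarry blast | spike, ¬minor quake) ≈ 0.358

Under noisy-OR, P(spike | causes) = 1 − (1−0.06)·∏(1−qᵢ) over the active causes.
Weight on nearby quarry blast=true, given the evidence: 0.5535×0.057 = 0.031550
Denominator P(spike | ¬minor quake): 0.06×0.943 + 0.5535×0.057 = 0.088130
Posterior = 0.031550 / 0.088130 ≈ 0.358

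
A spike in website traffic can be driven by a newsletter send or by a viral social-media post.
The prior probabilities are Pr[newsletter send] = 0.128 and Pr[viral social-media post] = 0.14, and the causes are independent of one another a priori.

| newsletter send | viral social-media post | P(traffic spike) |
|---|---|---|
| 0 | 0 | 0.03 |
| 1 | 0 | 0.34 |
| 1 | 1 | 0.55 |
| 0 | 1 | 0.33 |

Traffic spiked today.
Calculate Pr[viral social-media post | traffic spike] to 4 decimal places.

Pr[viral social-media post | traffic spike] ≈ 0.4556

P(traffic spike) = 0.03*0.872*0.86 + 0.33*0.872*0.14 + 0.34*0.128*0.86 + 0.55*0.128*0.14 = 0.022498 + 0.040286 + 0.037427 + 0.009856 = 0.110067
Of this, 0.050142 comes from 0.040286 + 0.009856 (the viral social-media post=true cases).
Hence the posterior is 0.050142/0.110067 ≈ 0.4556.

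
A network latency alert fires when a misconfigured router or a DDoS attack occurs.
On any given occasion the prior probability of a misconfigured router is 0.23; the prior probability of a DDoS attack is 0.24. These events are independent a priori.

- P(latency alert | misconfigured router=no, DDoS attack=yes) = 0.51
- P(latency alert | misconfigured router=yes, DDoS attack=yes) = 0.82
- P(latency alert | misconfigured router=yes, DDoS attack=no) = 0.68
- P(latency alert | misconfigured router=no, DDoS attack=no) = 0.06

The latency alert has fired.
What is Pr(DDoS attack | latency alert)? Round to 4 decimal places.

Pr(DDoS attack | latency alert) ≈ 0.4754

Enumerate the 4 (misconfigured router, DDoS attack) configurations and weight by the priors:
  P(latency alert) = 0.06·0.77·0.76 + 0.51·0.77·0.24 + 0.68·0.23·0.76 + 0.82·0.23·0.24
        = 0.035112 + 0.094248 + 0.118864 + 0.045264 = 0.293488
Configurations with DDoS attack contribute 0.139512, so
  P(DDoS attack | latency alert) = 0.139512 / 0.293488 ≈ 0.4754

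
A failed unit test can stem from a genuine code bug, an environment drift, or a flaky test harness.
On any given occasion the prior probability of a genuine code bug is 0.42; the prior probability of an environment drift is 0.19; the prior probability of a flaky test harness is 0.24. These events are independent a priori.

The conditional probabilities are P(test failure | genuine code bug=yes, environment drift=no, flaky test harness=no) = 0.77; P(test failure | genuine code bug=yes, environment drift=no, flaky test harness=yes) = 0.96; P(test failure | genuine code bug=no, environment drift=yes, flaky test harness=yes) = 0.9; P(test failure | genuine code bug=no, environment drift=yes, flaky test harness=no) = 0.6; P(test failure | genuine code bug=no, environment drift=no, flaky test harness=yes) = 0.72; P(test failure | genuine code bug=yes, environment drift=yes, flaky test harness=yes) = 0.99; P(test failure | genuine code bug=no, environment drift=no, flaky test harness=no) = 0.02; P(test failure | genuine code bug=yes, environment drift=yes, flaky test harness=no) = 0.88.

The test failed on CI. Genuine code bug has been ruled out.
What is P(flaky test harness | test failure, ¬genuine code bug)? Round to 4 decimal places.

P(flaky test harness | test failure, ¬genuine code bug) ≈ 0.6465

By total probability over the 4 (environment drift, flaky test harness) configurations:
  P(test failure | ¬genuine code bug) = 0.02×0.81×0.76 + 0.72×0.81×0.24 + 0.6×0.19×0.76 + 0.9×0.19×0.24
        = 0.012312 + 0.139968 + 0.086640 + 0.041040 = 0.279960
The terms with flaky test harness present sum to 0.181008, so
  P(flaky test harness | test failure, ¬genuine code bug) = 0.181008 / 0.279960 ≈ 0.6465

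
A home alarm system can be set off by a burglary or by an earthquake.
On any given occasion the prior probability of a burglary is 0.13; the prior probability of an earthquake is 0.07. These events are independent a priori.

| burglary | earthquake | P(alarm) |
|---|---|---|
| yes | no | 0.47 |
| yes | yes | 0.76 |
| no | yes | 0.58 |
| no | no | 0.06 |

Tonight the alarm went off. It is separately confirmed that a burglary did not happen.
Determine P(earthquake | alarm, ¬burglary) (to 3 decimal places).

P(earthquake | alarm, ¬burglary) ≈ 0.421

Weight on earthquake=true, given the evidence: 0.58×0.07 = 0.040600
Normalizer over all consistent configurations: 0.06×0.93 + 0.58×0.07 = 0.096400
Posterior = 0.040600 / 0.096400 ≈ 0.421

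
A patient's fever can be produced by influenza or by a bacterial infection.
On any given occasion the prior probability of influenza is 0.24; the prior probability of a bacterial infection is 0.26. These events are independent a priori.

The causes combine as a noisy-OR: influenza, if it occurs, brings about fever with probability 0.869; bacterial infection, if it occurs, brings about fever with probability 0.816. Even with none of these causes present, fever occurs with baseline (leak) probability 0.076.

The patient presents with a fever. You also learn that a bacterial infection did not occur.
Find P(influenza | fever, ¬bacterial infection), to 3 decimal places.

P(influenza | fever, ¬bacterial infection) ≈ 0.785

Under noisy-OR, P(fever | causes) = 1 − (1−0.076)·∏(1−qᵢ) over the active causes.
P(fever | ¬bacterial infection) = 0.076·0.76 + 0.878956·0.24 = 0.057760 + 0.210949 = 0.268709
Restricting to configurations with influenza present: 0.878956·0.24 = 0.210949.
So P(influenza | fever, ¬bacterial infection) = 0.210949/0.268709 ≈ 0.785.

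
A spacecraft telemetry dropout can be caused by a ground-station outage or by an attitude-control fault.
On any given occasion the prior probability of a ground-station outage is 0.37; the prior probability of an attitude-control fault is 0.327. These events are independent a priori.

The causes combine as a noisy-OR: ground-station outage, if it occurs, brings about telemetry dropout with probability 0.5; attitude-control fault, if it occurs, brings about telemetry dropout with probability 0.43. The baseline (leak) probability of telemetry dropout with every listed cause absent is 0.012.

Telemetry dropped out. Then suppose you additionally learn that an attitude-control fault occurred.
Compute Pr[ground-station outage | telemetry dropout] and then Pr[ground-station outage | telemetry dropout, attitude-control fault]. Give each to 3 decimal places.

Pr[ground-station outage | telemetry dropout] ≈ 0.691; Pr[ground-station outage | telemetry dropout, attitude-control fault] ≈ 0.491

Under noisy-OR, P(telemetry dropout | causes) = 1 − (1−0.012)·∏(1−qᵢ) over the active causes.
Enumerate the 4 (ground-station outage, attitude-control fault) configurations and weight by the priors:
  P(telemetry dropout) = 0.012·0.63·0.673 + 0.43684·0.63·0.327 + 0.506·0.37·0.673 + 0.71842·0.37·0.327
        = 0.005088 + 0.089993 + 0.125999 + 0.086922 = 0.308002
Configurations with ground-station outage contribute 0.212921, so
  P(ground-station outage | telemetry dropout) = 0.212921 / 0.308002 ≈ 0.691

Now also conditioning on attitude-control fault=true:
P(telemetry dropout | attitude-control fault) = 0.43684·0.63 + 0.71842·0.37 = 0.275209 + 0.265815 = 0.541024
The ground-station outage-present share is 0.71842·0.37 = 0.265815.
Hence the posterior is 0.265815/0.541024 ≈ 0.491.
Conditioning on attitude-control fault lowers the posterior on ground-station outage: the classic explaining-away effect in a common-effect structure.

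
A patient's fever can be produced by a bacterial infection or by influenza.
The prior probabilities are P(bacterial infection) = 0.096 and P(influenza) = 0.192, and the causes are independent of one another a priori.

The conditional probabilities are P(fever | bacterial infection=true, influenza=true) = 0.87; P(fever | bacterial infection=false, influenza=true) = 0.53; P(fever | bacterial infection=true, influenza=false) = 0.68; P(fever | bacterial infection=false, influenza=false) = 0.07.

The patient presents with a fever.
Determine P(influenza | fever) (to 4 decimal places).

P(influenza | fever) ≈ 0.5098

Enumerate the 4 (bacterial infection, influenza) configurations and weight by the priors:
  P(fever) = 0.07·0.904·0.808 + 0.53·0.904·0.192 + 0.68·0.096·0.808 + 0.87·0.096·0.192
        = 0.051130 + 0.091991 + 0.052746 + 0.016036 = 0.211903
Keeping only the influenza-present terms gives 0.108027, so
  P(influenza | fever) = 0.108027 / 0.211903 ≈ 0.5098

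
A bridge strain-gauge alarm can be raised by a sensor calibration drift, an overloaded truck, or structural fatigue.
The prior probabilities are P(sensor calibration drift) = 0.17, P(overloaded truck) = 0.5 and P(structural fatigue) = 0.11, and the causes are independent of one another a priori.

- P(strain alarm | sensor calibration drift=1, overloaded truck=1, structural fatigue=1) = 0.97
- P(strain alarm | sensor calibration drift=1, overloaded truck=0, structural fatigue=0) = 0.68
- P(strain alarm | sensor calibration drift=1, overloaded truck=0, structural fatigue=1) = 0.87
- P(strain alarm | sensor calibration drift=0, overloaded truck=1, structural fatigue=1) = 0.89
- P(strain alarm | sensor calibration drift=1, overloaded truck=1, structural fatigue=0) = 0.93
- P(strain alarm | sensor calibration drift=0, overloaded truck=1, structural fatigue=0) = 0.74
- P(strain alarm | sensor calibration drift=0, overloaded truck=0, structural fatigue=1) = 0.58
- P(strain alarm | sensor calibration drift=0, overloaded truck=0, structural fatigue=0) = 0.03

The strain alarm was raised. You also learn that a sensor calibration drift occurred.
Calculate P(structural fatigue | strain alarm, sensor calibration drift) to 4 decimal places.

P(strain alarm | sensor calibration drift) = 0.68·0.5·0.89 + 0.87·0.5·0.11 + 0.93·0.5·0.89 + 0.97·0.5·0.11 = 0.302600 + 0.047850 + 0.413850 + 0.053350 = 0.817650
The structural fatigue-present share is 0.047850 + 0.053350 = 0.101200.
So P(structural fatigue | strain alarm, sensor calibration drift) = 0.101200/0.817650 ≈ 0.1238.

P(structural fatigue | strain alarm, sensor calibration drift) ≈ 0.1238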